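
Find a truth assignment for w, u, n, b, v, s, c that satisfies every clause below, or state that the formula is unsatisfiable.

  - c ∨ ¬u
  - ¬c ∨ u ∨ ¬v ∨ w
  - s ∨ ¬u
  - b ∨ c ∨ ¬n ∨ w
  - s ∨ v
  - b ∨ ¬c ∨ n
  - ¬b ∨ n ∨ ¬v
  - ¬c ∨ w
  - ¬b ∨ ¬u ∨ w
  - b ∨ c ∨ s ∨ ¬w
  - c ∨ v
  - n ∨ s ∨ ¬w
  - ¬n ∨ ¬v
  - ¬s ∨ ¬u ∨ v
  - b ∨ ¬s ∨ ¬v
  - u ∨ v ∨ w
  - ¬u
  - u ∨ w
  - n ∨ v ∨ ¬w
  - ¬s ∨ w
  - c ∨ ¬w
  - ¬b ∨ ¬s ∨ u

Unit clause (¬u) forces u = False.
In (u ∨ w) only w is left, so w = True.
In (c ∨ ¬w) only c is left, so c = True.
Try n = False:
  (b ∨ ¬c ∨ n) forces b = True.
  (¬b ∨ n ∨ ¬v) forces v = False.
  clause (n ∨ v ∨ ¬w) is falsified — backtrack.
So n = True.
  then (¬n ∨ ¬v) forces v = False.
  then (s ∨ v) forces s = True.
  then (¬b ∨ ¬s ∨ u) forces b = False.
All clauses satisfied.

w: True, u: False, n: True, b: False, v: False, s: True, c: True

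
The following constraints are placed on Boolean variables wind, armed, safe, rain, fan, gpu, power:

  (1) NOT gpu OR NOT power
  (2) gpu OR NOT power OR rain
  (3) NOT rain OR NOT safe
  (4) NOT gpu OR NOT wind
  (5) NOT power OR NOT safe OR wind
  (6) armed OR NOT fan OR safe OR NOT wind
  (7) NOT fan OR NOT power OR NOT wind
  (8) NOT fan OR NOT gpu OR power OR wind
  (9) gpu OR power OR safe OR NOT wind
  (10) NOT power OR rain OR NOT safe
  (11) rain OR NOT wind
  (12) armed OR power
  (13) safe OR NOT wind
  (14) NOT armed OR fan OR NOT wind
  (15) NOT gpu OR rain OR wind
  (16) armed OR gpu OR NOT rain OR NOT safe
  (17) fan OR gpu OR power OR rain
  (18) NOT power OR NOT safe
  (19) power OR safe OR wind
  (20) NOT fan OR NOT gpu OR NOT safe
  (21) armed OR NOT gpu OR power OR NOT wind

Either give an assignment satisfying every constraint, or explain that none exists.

wind = False, armed = False, safe = False, rain = True, fan = True, gpu = False, power = True

Try wind = True:
  (NOT gpu OR NOT wind) forces gpu = False.
  (rain OR NOT wind) forces rain = True.
  (NOT rain OR NOT safe) forces safe = False.
  clause (safe OR NOT wind) is falsified — backtrack.
So wind = False.
Set armed = False.
  then (armed OR power) forces power = True.
  then (NOT power OR NOT safe) forces safe = False.
  then (NOT gpu OR NOT power) forces gpu = False.
  then (gpu OR NOT power OR rain) forces rain = True.
Set fan = True.
All clauses satisfied.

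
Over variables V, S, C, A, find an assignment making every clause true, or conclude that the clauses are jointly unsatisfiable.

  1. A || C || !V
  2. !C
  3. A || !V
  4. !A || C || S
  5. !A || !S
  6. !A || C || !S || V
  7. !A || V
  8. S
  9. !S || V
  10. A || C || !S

UNSATISFIABLE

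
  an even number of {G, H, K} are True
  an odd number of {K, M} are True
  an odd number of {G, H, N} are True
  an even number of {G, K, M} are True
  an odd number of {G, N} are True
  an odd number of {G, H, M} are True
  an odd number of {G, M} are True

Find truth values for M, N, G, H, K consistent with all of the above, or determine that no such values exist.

M: False, N: False, G: True, H: False, K: True

{G, H, K}: 2 true → even ✓
{K, M}: 1 true → odd ✓
{G, H, N}: 1 true → odd ✓
{G, K, M}: 2 true → even ✓
{G, N}: 1 true → odd ✓
{G, H, M}: 1 true → odd ✓
{G, M}: 1 true → odd ✓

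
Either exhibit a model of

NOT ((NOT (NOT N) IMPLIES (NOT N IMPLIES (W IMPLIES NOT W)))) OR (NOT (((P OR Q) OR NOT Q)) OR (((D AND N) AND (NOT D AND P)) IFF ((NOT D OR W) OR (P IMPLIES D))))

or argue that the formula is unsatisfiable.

Case N = True: the formula simplifies to NOT (((P OR Q) OR NOT Q)) OR ((D AND (NOT D AND P)) IFF ((NOT D OR W) OR (P IMPLIES D))).
  D = True: simplifies to NOT (((P OR Q) OR NOT Q)).
    Q = True: this becomes NOT ((True OR False)) = False.
    Q = False: this becomes NOT ((P OR True)) = False.
  D = False: simplifies to NOT (((P OR Q) OR NOT Q)).
    Q = True: this becomes NOT ((True OR False)) = False.
    Q = False: this becomes NOT ((P OR True)) = False.
Case N = False: the formula simplifies to NOT (((P OR Q) OR NOT Q)) OR NOT (((NOT D OR W) OR (P IMPLIES D))).
  P = True: simplifies to NOT (((NOT D OR W) OR D)).
    D = True: this becomes NOT ((W OR True)) = False.
    D = False: this becomes NOT ((True OR False)) = False.
  P = False: simplifies to NOT ((Q OR NOT Q)).
    Q = True: this becomes NOT ((True OR False)) = False.
    Q = False: this becomes NOT ((False OR True)) = False.
Both cases fail — unsatisfiable.

No satisfying assignment exists.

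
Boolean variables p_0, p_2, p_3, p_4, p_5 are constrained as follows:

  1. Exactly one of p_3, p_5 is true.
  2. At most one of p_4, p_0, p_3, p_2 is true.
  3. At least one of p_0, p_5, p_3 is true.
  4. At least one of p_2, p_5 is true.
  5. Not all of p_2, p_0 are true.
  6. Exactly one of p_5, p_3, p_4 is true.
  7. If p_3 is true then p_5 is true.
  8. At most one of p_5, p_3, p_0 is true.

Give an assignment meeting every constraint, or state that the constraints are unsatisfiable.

p_0 = False; p_2 = True; p_3 = False; p_4 = False; p_5 = True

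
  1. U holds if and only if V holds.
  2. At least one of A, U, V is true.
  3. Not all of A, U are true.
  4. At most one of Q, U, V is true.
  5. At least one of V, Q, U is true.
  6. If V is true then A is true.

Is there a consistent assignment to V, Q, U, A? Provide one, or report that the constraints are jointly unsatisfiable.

V=F; Q=T; U=F; A=T

  (1) U=F, V=F — same ✓
  (2) {A, U, V}: 1 true — at least one ✓
  (3) {A, U}: 1/2 true — not all ✓
  (4) {Q, U, V}: 1 true — at most one ✓
  (5) {V, Q, U}: 1 true — at least one ✓
  (6) V=F ⇒ A: vacuous ✓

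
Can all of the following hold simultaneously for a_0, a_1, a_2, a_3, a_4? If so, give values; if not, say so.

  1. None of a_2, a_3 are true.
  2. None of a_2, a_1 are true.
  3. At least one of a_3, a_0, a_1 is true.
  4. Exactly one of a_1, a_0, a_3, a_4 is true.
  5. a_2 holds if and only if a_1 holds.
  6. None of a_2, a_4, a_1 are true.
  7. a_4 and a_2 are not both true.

a_0: True, a_1: False, a_2: False, a_3: False, a_4: False

  (1) {a_2, a_3}: 0 true — none ✓
  (2) {a_2, a_1}: 0 true — none ✓
  (3) {a_3, a_0, a_1}: 1 true — at least one ✓
  (4) {a_1, a_0, a_3, a_4}: 1 true — exactly one ✓
  (5) a_2=F, a_1=F — same ✓
  (6) {a_2, a_4, a_1}: 0 true — none ✓
  (7) a_4=F, a_2=F — not both ✓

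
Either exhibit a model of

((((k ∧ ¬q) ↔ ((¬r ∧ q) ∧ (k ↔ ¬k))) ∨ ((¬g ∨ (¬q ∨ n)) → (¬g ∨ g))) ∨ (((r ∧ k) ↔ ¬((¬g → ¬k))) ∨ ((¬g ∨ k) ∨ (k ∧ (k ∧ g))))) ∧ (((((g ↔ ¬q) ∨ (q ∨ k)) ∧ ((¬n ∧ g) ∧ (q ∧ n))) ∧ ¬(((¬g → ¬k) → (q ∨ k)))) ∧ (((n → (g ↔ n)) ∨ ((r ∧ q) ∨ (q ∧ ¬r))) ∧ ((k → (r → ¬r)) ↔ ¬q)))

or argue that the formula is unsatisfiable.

Case n = True: the conjunct ¬n is False.
Case n = False: the conjunct n is False.
Both cases fail — unsatisfiable.

The formula is unsatisfiable.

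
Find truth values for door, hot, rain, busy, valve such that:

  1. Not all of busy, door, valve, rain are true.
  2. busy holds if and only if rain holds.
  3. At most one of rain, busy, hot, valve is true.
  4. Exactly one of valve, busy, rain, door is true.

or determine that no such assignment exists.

door=F, hot=F, rain=F, busy=F, valve=T

  (1) {busy, door, valve, rain}: 1/4 true — not all ✓
  (2) busy=F, rain=F — same ✓
  (3) {rain, busy, hot, valve}: 1 true — at most one ✓
  (4) {valve, busy, rain, door}: 1 true — exactly one ✓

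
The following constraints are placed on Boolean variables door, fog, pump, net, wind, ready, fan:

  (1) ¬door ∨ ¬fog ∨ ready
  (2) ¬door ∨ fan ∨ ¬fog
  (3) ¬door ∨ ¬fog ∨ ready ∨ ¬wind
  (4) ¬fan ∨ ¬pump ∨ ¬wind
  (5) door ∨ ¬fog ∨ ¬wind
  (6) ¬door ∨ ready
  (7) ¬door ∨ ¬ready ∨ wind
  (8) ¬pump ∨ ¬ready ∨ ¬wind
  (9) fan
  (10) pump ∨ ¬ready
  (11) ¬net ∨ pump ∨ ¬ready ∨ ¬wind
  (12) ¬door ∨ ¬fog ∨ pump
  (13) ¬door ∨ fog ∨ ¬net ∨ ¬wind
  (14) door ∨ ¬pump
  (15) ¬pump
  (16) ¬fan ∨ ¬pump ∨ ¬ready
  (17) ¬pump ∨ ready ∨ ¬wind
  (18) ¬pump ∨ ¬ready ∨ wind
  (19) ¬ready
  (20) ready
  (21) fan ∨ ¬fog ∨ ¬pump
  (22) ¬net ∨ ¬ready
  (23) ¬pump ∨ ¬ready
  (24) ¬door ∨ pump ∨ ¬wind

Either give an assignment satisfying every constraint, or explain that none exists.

Case ready = True:
  Clause (¬ready) is falsified — contradiction.
Case ready = False:
  Clause (ready) is falsified — contradiction.
Both cases fail, so the formula is unsatisfiable.

Unsatisfiable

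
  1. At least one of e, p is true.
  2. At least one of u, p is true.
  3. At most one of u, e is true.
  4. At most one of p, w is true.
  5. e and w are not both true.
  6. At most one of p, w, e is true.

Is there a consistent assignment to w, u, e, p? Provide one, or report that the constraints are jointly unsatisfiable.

w = False, u = True, e = False, p = True

  (1) {e, p}: 1 true — at least one ✓
  (2) {u, p}: 2 true — at least one ✓
  (3) {u, e}: 1 true — at most one ✓
  (4) {p, w}: 1 true — at most one ✓
  (5) e=F, w=F — not both ✓
  (6) {p, w, e}: 1 true — at most one ✓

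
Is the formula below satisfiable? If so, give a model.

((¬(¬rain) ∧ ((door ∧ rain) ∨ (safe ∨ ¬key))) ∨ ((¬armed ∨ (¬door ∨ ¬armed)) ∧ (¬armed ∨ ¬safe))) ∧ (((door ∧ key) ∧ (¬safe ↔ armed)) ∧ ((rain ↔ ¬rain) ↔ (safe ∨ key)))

Case key = True: the formula simplifies to ((¬(¬rain) ∧ ((door ∧ rain) ∨ safe)) ∨ ((¬armed ∨ (¬door ∨ ¬armed)) ∧ (¬armed ∨ ¬safe))) ∧ ((door ∧ (¬safe ↔ armed)) ∧ (rain ↔ ¬rain)).
  rain = True: the conjunct rain ↔ ¬rain becomes True ↔ ¬True = False.
  rain = False: the conjunct rain ↔ ¬rain becomes False ↔ ¬False = False.
Case key = False: the conjunct key is False.
Both cases fail — unsatisfiable.

UNSATISFIABLE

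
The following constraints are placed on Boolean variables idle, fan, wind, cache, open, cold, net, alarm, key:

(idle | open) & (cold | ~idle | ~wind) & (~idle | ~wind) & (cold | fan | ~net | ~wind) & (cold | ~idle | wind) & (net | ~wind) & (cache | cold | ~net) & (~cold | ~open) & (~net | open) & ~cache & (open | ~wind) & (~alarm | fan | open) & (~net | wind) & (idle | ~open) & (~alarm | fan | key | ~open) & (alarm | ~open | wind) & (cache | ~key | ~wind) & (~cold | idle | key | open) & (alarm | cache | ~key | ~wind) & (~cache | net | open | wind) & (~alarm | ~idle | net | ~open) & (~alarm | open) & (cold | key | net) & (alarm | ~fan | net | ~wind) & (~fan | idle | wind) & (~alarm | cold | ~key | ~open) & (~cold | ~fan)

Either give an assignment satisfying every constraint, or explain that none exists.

Unit clause (~cache) forces cache = False.
Try idle = False:
  (idle | open) forces open = True.
  clause (idle | ~open) is falsified — backtrack.
So idle = True.
  then (~idle | ~wind) forces wind = False.
  then (cold | ~idle | wind) forces cold = True.
  then (~cold | ~open) forces open = False.
  then (~net | open) forces net = False.
  then (~alarm | open) forces alarm = False.
  then (~cold | ~fan) forces fan = False.
Set key = False.
All clauses satisfied.

idle: True; fan: False; wind: False; cache: False; open: False; cold: True; net: False; alarm: False; key: False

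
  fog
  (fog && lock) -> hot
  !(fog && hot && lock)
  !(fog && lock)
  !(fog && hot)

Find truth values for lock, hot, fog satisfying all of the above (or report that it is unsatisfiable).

lock: False, hot: False, fog: True

Unit clause (fog) forces fog = True.
In (!fog || !hot) only !hot is left, so hot = False.
In (!fog || hot || !lock) only !lock is left, so lock = False.
Check each clause:
  (fog): fog holds.
  (!fog || !hot || !lock): !hot holds.
  (!fog || !hot): !hot holds.
  (!fog || hot || !lock): !lock holds.
  (!fog || !lock): !lock holds.
All clauses satisfied.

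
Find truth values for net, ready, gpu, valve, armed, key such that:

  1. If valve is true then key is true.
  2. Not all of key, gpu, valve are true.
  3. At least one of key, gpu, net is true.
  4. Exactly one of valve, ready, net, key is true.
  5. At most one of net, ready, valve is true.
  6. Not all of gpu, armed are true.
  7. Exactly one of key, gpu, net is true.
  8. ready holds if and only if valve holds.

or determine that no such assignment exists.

net = True, ready = False, gpu = False, valve = False, armed = True, key = False

  (1) valve=F ⇒ key: vacuous ✓
  (2) {key, gpu, valve}: 0/3 true — not all ✓
  (3) {key, gpu, net}: 1 true — at least one ✓
  (4) {valve, ready, net, key}: 1 true — exactly one ✓
  (5) {net, ready, valve}: 1 true — at most one ✓
  (6) {gpu, armed}: 1/2 true — not all ✓
  (7) {key, gpu, net}: 1 true — exactly one ✓
  (8) ready=F, valve=F — same ✓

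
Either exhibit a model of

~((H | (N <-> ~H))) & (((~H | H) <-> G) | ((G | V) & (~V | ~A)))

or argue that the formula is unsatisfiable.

G: True, A: False, V: True, N: False, H: False

  ~((H | (N <-> ~H))) = True
    H | (N <-> ~H) = False
      N <-> ~H = False
        ~H = True
  ((~H | H) <-> G) | ((G | V) & (~V | ~A)) = True
    (~H | H) <-> G = True
      ~H | H = True
        ~H = True
    (G | V) & (~V | ~A) = True
      G | V = True
      ~V | ~A = True
        ~V = False
        ~A = True
Both conjuncts True, so the formula holds.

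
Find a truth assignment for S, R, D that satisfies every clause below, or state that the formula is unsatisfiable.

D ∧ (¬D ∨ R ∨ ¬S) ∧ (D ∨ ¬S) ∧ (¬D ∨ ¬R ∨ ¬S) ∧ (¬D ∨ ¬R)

Unit clause (D) forces D = True.
In (¬D ∨ ¬R) only ¬R is left, so R = False.
In (¬D ∨ R ∨ ¬S) only ¬S is left, so S = False.
Check each clause:
  (D): D holds.
  (¬D ∨ R ∨ ¬S): ¬S holds.
  (D ∨ ¬S): D holds.
  (¬D ∨ ¬R ∨ ¬S): ¬R holds.
  (¬D ∨ ¬R): ¬R holds.
All clauses satisfied.

S: False; R: False; D: True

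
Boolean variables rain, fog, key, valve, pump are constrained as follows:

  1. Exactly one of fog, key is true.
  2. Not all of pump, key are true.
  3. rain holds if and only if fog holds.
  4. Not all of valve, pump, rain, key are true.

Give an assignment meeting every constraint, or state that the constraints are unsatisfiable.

rain: True; fog: True; key: False; valve: True; pump: False

  (1) {fog, key}: 1 true — exactly one ✓
  (2) {pump, key}: 0/2 true — not all ✓
  (3) rain=T, fog=T — same ✓
  (4) {valve, pump, rain, key}: 2/4 true — not all ✓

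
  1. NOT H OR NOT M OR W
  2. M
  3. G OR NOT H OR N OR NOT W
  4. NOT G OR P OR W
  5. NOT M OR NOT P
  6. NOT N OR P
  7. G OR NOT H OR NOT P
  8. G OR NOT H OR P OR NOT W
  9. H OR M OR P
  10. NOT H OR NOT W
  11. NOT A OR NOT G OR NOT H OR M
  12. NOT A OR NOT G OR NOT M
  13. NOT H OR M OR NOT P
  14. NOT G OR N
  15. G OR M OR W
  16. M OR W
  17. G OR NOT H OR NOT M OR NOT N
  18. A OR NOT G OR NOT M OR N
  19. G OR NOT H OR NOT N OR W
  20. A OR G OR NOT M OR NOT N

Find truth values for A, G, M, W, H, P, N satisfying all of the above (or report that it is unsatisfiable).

A: True, G: False, M: True, W: True, H: False, P: False, N: False

Unit clause (M) forces M = True.
In (NOT M OR NOT P) only NOT P is left, so P = False.
In (NOT N OR P) only NOT N is left, so N = False.
In (NOT G OR N) only NOT G is left, so G = False.
Set A = True.
Set W = True.
  then (G OR NOT H OR N OR NOT W) forces H = False.
All clauses satisfied.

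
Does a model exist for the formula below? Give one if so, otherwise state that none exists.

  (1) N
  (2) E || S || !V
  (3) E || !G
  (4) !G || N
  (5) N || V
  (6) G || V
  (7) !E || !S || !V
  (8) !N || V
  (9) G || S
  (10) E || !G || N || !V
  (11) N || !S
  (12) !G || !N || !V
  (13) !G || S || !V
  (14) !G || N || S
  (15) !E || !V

E = False, V = True, G = False, S = True, N = True

Unit clause (N) forces N = True.
In (!N || V) only V is left, so V = True.
In (!G || !N || !V) only !G is left, so G = False.
In (!E || !V) only !E is left, so E = False.
In (E || S || !V) only S is left, so S = True.
All clauses satisfied.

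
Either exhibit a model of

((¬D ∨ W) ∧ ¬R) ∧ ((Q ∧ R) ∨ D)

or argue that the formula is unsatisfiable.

R: False; D: True; Q: True; W: True

  (¬D ∨ W) ∧ ¬R = True
    ¬D ∨ W = True
      ¬D = False
    ¬R = True
  (Q ∧ R) ∨ D = True
    Q ∧ R = False
Both conjuncts True, so the formula holds.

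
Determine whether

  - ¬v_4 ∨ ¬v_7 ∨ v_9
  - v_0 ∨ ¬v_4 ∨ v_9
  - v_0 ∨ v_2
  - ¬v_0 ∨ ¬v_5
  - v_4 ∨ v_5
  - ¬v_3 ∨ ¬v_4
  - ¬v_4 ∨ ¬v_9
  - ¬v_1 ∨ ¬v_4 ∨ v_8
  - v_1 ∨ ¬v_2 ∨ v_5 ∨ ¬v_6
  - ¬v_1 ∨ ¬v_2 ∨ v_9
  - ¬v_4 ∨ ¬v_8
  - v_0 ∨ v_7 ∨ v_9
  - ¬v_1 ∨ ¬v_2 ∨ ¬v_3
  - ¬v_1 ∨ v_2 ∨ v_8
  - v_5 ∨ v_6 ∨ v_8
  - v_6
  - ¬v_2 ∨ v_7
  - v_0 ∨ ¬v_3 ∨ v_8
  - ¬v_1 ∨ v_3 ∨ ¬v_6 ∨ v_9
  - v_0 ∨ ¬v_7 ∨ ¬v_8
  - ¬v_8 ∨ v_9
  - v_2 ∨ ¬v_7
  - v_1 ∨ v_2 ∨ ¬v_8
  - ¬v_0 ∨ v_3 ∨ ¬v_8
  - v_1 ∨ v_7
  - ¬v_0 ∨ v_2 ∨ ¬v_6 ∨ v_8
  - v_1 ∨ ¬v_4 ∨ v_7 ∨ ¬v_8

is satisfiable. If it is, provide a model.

Unit clause (v_6) forces v_6 = True.
Set v_0 = False.
  then (v_0 ∨ v_2) forces v_2 = True.
  then (¬v_2 ∨ v_7) forces v_7 = True.
  then (v_0 ∨ ¬v_7 ∨ ¬v_8) forces v_8 = False.
  then (v_0 ∨ ¬v_3 ∨ v_8) forces v_3 = False.
Set v_1 = True.
  then (¬v_1 ∨ ¬v_4 ∨ v_8) forces v_4 = False.
  then (¬v_1 ∨ ¬v_2 ∨ v_9) forces v_9 = True.
  then (v_4 ∨ v_5) forces v_5 = True.
All clauses satisfied.

v_0 = False; v_1 = True; v_2 = True; v_3 = False; v_4 = False; v_5 = True; v_6 = True; v_7 = True; v_8 = False; v_9 = True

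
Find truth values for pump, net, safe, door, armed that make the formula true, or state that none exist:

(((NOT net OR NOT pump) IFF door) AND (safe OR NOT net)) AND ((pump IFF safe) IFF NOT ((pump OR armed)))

pump: True, net: False, safe: False, door: True, armed: False

  ((NOT net OR NOT pump) IFF door) AND (safe OR NOT net) = True
    (NOT net OR NOT pump) IFF door = True
      NOT net OR NOT pump = True
        NOT net = True
        NOT pump = False
    safe OR NOT net = True
      NOT net = True
  (pump IFF safe) IFF NOT ((pump OR armed)) = True
    pump IFF safe = False
    NOT ((pump OR armed)) = False
      pump OR armed = True
Both conjuncts True, so the formula holds.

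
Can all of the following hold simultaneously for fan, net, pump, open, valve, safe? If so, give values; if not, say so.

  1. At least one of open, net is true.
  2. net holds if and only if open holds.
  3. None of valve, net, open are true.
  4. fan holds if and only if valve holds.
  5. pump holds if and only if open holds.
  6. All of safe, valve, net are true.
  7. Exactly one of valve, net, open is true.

UNSATISFIABLE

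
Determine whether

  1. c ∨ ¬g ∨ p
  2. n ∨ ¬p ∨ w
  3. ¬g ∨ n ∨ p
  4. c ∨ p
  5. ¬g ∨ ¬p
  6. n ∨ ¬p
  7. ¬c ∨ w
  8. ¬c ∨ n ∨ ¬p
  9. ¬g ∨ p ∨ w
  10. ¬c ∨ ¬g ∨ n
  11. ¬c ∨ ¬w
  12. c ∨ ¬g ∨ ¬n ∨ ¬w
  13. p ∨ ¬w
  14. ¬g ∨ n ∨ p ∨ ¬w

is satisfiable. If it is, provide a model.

g = False, n = True, w = True, c = False, p = True

Try g = True:
  (¬g ∨ ¬p) forces p = False.
  (c ∨ ¬g ∨ p) forces c = True.
  (¬g ∨ n ∨ p) forces n = True.
  (¬c ∨ w) forces w = True.
  clause (¬c ∨ ¬w) is falsified — backtrack.
So g = False.
Set n = True.
Set w = True.
  then (¬c ∨ ¬w) forces c = False.
  then (p ∨ ¬w) forces p = True.
All clauses satisfied.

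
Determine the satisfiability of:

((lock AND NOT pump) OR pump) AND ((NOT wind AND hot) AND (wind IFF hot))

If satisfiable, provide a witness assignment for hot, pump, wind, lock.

Unsatisfiable — no assignment works.

Case hot = True: the formula simplifies to ((lock AND NOT pump) OR pump) AND (NOT wind AND wind).
  wind = True: the conjunct NOT wind is False.
  wind = False: the conjunct wind is False.
Case hot = False: the conjunct hot is False.
Both cases fail — unsatisfiable.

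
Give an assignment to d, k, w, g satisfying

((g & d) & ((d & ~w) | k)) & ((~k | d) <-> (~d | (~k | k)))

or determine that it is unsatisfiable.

d = True, k = True, w = True, g = True

  (g & d) & ((d & ~w) | k) = True
    g & d = True
    (d & ~w) | k = True
      d & ~w = False
        ~w = False
  (~k | d) <-> (~d | (~k | k)) = True
    ~k | d = True
      ~k = False
    ~d | (~k | k) = True
      ~d = False
      ~k | k = True
        ~k = False
Both conjuncts True, so the formula holds.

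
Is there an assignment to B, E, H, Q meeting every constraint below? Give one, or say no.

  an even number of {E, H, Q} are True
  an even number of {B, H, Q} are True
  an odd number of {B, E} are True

UNSATISFIABLE

Adding constraints 1, 2, 3 mod 2: every variable appears an even number of times on the left, so the left side is 0.
But the right sides sum to 1 (mod 2). 0 ≠ 1 — the system is inconsistent.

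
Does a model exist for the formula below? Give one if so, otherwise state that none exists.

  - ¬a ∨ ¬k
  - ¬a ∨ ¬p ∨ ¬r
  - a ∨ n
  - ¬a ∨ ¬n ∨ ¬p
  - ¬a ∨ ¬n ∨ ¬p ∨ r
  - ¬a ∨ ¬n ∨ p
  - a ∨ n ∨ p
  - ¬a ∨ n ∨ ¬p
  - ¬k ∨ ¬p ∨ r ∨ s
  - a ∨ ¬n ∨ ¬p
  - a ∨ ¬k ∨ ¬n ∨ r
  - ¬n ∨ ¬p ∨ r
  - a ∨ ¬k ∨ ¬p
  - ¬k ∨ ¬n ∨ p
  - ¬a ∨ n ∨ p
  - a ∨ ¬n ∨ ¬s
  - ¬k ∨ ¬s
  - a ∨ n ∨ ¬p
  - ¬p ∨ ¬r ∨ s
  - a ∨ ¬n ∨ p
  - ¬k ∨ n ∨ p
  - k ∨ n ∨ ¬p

Case n = True:
  If p = True:
    (¬a ∨ ¬n ∨ ¬p) forces a = False.
    clause (a ∨ ¬n ∨ ¬p) is falsified.
  If p = False:
    (¬a ∨ ¬n ∨ p) forces a = False.
    clause (a ∨ ¬n ∨ p) is falsified.
  Every sub-case reaches a contradiction.
Case n = False:
  (a ∨ n) forces a = True.
  (¬a ∨ ¬k) forces k = False.
  (¬a ∨ n ∨ ¬p) forces p = False.
  Clause (¬a ∨ n ∨ p) is falsified — contradiction.
Both cases fail, so the formula is unsatisfiable.

UNSATISFIABLE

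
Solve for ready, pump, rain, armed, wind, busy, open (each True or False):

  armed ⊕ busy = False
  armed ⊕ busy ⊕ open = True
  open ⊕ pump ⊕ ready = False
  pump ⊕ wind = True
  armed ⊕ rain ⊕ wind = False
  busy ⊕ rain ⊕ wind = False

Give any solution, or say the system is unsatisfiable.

ready: False, pump: True, rain: False, armed: False, wind: False, busy: False, open: True

armed ⊕ busy = F ⊕ F = False ✓
armed ⊕ busy ⊕ open = F ⊕ F ⊕ T = True ✓
open ⊕ pump ⊕ ready = T ⊕ T ⊕ F = False ✓
pump ⊕ wind = T ⊕ F = True ✓
armed ⊕ rain ⊕ wind = F ⊕ F ⊕ F = False ✓
busy ⊕ rain ⊕ wind = F ⊕ F ⊕ F = False ✓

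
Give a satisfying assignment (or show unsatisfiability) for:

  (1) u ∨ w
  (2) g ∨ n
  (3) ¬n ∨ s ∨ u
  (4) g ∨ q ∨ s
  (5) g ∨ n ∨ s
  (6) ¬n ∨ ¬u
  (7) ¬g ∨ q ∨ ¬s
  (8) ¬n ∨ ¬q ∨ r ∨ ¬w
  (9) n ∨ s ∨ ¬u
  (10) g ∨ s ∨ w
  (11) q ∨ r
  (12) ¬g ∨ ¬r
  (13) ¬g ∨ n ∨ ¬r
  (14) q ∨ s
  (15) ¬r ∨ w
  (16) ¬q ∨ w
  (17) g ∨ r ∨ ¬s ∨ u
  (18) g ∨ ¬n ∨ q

u = False; q = True; s = True; g = False; n = True; w = True; r = True

Set u = False.
  then (u ∨ w) forces w = True.
Try q = False:
  (q ∨ r) forces r = True.
  (¬g ∨ ¬r) forces g = False.
  (g ∨ n) forces n = True.
  clause (g ∨ ¬n ∨ q) is falsified — backtrack.
So q = True.
Set s = True.
Set g = False.
  then (g ∨ n) forces n = True.
  then (¬n ∨ ¬q ∨ r ∨ ¬w) forces r = True.
All clauses satisfied.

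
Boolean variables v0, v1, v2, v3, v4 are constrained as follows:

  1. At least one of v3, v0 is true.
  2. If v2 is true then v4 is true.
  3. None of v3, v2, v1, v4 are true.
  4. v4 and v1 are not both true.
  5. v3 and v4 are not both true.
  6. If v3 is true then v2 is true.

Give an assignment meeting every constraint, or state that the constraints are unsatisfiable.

v0 = True, v1 = False, v2 = False, v3 = False, v4 = False

  (1) {v3, v0}: 1 true — at least one ✓
  (2) v2=F ⇒ v4: vacuous ✓
  (3) {v3, v2, v1, v4}: 0 true — none ✓
  (4) v4=F, v1=F — not both ✓
  (5) v3=F, v4=F — not both ✓
  (6) v3=F ⇒ v2: vacuous ✓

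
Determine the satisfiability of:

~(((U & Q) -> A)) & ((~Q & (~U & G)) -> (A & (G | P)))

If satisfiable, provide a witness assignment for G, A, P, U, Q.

G=F; A=F; P=T; U=T; Q=T

  ~(((U & Q) -> A)) = True
    (U & Q) -> A = False
      U & Q = True
  (~Q & (~U & G)) -> (A & (G | P)) = True
    ~Q & (~U & G) = False
      ~Q = False
      ~U & G = False
        ~U = False
    A & (G | P) = False
      G | P = True
Both conjuncts True, so the formula holds.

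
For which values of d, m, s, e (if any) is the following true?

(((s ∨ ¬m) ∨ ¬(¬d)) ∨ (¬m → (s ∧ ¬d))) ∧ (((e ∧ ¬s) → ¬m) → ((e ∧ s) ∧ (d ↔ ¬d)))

d=F, m=T, s=F, e=T

  ((s ∨ ¬m) ∨ ¬(¬d)) ∨ (¬m → (s ∧ ¬d)) = True
    (s ∨ ¬m) ∨ ¬(¬d) = False
      s ∨ ¬m = False
        ¬m = False
      ¬(¬d) = False
        ¬d = True
    ¬m → (s ∧ ¬d) = True
      ¬m = False
      s ∧ ¬d = False
        ¬d = True
  ((e ∧ ¬s) → ¬m) → ((e ∧ s) ∧ (d ↔ ¬d)) = True
    (e ∧ ¬s) → ¬m = False
      e ∧ ¬s = True
        ¬s = True
      ¬m = False
    (e ∧ s) ∧ (d ↔ ¬d) = False
      e ∧ s = False
      d ↔ ¬d = False
        ¬d = True
Both conjuncts True, so the formula holds.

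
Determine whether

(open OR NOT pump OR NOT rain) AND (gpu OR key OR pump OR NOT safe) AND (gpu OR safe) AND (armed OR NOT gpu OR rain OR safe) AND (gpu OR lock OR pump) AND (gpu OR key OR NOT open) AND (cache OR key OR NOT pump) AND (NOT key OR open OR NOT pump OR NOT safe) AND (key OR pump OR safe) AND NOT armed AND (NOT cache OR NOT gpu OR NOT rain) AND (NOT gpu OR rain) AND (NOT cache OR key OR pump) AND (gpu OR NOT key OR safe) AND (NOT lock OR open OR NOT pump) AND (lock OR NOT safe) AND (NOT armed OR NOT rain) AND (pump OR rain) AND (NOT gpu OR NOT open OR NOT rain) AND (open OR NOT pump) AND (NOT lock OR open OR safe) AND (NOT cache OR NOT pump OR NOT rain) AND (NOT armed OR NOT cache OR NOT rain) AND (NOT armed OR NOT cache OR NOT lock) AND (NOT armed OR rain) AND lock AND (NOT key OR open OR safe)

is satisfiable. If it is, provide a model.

open: True, pump: False, rain: True, lock: True, safe: True, armed: False, cache: False, gpu: False, key: True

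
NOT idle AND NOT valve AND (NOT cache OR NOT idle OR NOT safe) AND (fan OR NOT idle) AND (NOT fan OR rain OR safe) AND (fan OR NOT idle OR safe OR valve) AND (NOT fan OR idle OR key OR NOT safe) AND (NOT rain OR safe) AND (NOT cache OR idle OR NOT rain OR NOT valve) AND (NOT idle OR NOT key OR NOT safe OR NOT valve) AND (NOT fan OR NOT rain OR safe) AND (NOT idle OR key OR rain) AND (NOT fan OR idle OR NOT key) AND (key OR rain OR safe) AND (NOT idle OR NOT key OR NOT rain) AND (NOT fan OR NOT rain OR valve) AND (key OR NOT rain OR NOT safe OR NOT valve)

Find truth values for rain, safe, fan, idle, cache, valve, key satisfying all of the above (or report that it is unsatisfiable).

Unit clause (NOT idle) forces idle = False.
Unit clause (NOT valve) forces valve = False.
Set rain = True.
  then (NOT rain OR safe) forces safe = True.
  then (NOT fan OR NOT rain OR valve) forces fan = False.
Set cache = False.
Set key = False.
All clauses satisfied.

rain: True, safe: True, fan: False, idle: False, cache: False, valve: False, key: False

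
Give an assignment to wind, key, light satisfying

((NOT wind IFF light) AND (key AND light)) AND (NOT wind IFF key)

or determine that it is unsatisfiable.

wind=F; key=T; light=T

  (NOT wind IFF light) AND (key AND light) = True
    NOT wind IFF light = True
      NOT wind = True
    key AND light = True
  NOT wind IFF key = True
    NOT wind = True
Both conjuncts True, so the formula holds.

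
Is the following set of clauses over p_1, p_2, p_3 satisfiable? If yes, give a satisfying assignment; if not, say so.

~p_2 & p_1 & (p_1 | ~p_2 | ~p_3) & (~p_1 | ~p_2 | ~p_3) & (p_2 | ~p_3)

p_1 = True; p_2 = False; p_3 = False

Unit clause (~p_2) forces p_2 = False.
Unit clause (p_1) forces p_1 = True.
In (p_2 | ~p_3) only ~p_3 is left, so p_3 = False.
Check each clause:
  (~p_2): ~p_2 holds.
  (p_1): p_1 holds.
  (p_1 | ~p_2 | ~p_3): p_1 holds.
  (~p_1 | ~p_2 | ~p_3): ~p_2 holds.
  (p_2 | ~p_3): ~p_3 holds.
All clauses satisfied.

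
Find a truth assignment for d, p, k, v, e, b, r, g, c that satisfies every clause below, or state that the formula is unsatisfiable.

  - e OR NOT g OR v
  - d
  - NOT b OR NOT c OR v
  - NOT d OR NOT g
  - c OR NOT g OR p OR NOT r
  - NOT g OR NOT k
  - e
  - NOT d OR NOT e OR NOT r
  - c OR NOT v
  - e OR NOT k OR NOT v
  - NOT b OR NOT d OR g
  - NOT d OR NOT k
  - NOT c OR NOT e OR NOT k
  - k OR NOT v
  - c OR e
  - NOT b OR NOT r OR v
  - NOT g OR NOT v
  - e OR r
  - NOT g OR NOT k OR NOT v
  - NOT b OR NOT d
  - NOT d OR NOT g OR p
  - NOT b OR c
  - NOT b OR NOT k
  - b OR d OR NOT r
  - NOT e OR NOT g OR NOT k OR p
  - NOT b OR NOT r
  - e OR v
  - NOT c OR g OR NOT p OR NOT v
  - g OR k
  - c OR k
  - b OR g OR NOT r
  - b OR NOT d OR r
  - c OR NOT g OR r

Case k = True:
  (d) forces d = True.
  Clause (NOT d OR NOT k) is falsified — contradiction.
Case k = False:
  (d) forces d = True.
  (NOT d OR NOT g) forces g = False.
  Clause (g OR k) is falsified — contradiction.
Both cases fail, so the formula is unsatisfiable.

The formula is unsatisfiable.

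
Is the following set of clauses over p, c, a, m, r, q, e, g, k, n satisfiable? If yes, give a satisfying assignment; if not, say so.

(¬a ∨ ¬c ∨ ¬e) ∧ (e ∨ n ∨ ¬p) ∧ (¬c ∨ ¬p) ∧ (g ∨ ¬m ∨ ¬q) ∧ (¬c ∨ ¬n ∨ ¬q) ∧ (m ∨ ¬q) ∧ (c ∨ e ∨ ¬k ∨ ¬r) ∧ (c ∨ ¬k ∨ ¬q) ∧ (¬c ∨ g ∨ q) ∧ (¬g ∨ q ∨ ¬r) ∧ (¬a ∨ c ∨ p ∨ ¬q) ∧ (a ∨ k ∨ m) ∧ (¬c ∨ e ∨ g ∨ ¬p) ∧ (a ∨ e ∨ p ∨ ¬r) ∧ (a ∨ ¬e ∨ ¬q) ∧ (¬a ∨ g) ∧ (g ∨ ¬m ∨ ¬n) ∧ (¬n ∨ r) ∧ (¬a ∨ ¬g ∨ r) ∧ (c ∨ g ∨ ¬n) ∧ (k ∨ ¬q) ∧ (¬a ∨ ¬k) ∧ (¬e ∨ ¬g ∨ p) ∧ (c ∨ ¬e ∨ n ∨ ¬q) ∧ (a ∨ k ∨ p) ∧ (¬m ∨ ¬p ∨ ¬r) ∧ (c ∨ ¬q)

p=T; c=F; a=F; m=F; r=T; q=F; e=T; g=F; k=T; n=F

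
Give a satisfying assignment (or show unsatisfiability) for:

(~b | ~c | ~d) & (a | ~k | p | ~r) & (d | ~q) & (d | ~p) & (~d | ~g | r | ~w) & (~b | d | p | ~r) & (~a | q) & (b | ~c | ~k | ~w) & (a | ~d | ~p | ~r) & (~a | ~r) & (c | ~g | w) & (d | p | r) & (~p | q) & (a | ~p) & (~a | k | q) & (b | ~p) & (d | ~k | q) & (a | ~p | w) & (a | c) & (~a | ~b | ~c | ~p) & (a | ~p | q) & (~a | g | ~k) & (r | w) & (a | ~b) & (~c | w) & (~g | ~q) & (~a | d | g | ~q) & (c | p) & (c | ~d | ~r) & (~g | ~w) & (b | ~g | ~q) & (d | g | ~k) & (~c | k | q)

Set p = True.
  then (d | ~p) forces d = True.
  then (~p | q) forces q = True.
  then (a | ~p) forces a = True.
  then (b | ~p) forces b = True.
  then (~a | ~b | ~c | ~p) forces c = False.
  then (~g | ~q) forces g = False.
  then (c | ~d | ~r) forces r = False.
  then (~a | g | ~k) forces k = False.
  then (r | w) forces w = True.
All clauses satisfied.

p = True, g = False, q = True, d = True, a = True, r = False, b = True, w = True, c = False, k = False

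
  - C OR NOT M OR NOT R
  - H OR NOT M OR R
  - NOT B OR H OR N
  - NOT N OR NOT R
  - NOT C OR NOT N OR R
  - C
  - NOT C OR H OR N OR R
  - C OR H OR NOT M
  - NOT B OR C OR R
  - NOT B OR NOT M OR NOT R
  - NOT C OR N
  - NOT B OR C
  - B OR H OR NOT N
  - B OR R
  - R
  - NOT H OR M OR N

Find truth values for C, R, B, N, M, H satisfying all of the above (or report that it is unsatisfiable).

Case C = True:
  (NOT C OR N) forces N = True.
  (NOT N OR NOT R) forces R = False.
  Clause (NOT C OR NOT N OR R) is falsified — contradiction.
Case C = False:
  Clause (C) is falsified — contradiction.
Both cases fail, so the formula is unsatisfiable.

No satisfying assignment exists.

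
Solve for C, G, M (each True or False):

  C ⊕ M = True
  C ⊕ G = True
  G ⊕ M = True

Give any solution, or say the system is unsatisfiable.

Adding constraints 1, 2, 3 mod 2: every variable appears an even number of times on the left, so the left side is 0.
But the right sides sum to 1 (mod 2). 0 ≠ 1 — the system is inconsistent.

UNSATISFIABLE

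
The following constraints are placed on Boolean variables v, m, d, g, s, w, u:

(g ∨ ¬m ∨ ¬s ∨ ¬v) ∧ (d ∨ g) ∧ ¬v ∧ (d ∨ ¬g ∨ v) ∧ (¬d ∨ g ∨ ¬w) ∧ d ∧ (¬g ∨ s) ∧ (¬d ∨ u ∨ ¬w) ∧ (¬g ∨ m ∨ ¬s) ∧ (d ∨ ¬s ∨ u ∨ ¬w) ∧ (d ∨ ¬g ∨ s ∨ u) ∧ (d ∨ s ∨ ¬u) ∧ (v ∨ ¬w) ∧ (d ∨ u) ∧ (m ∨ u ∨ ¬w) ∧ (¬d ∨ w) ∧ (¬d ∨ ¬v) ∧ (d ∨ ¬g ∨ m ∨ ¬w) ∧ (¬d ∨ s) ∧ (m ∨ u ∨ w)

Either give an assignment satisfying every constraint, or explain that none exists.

The formula is unsatisfiable.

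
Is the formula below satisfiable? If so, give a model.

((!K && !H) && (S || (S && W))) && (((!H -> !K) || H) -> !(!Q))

H = False, K = False, Q = True, S = True, W = True

  (!K && !H) && (S || (S && W)) = True
    !K && !H = True
      !K = True
      !H = True
    S || (S && W) = True
      S && W = True
  ((!H -> !K) || H) -> !(!Q) = True
    (!H -> !K) || H = True
      !H -> !K = True
        !H = True
        !K = True
    !(!Q) = True
      !Q = False
Both conjuncts True, so the formula holds.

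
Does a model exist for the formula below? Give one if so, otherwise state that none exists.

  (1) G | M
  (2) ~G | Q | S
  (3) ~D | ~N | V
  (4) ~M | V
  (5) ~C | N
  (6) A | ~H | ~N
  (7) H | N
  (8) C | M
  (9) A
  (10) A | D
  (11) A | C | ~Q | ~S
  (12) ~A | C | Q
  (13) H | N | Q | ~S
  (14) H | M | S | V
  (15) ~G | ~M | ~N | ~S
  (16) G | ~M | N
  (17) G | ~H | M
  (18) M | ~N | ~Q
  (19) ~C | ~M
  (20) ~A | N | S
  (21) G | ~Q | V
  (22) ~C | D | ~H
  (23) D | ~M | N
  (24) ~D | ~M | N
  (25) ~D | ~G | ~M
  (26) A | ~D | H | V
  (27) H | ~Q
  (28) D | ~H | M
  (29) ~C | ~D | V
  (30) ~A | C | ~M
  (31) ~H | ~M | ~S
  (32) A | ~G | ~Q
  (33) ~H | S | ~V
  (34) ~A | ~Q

C=T, Q=F, H=F, V=T, S=T, G=T, A=T, D=F, N=T, M=F

Unit clause (A) forces A = True.
In (~A | ~Q) only ~Q is left, so Q = False.
In (~A | C | Q) only C is left, so C = True.
In (~C | ~M) only ~M is left, so M = False.
In (G | M) only G is left, so G = True.
In (~G | Q | S) only S is left, so S = True.
In (~C | N) only N is left, so N = True.
Set H = False.
Set V = True.
Set D = False.
All clauses satisfied.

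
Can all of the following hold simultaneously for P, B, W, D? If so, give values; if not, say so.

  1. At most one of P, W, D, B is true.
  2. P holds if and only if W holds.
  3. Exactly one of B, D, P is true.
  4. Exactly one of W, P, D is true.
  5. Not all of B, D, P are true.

P: False; B: False; W: False; D: True

  (1) {P, W, D, B}: 1 true — at most one ✓
  (2) P=F, W=F — same ✓
  (3) {B, D, P}: 1 true — exactly one ✓
  (4) {W, P, D}: 1 true — exactly one ✓
  (5) {B, D, P}: 1/3 true — not all ✓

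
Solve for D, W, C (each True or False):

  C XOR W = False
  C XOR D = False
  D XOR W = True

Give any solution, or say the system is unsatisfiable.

UNSATISFIABLE

Adding constraints 1, 2, 3 mod 2: every variable appears an even number of times on the left, so the left side is 0.
But the right sides sum to 1 (mod 2). 0 ≠ 1 — the system is inconsistent.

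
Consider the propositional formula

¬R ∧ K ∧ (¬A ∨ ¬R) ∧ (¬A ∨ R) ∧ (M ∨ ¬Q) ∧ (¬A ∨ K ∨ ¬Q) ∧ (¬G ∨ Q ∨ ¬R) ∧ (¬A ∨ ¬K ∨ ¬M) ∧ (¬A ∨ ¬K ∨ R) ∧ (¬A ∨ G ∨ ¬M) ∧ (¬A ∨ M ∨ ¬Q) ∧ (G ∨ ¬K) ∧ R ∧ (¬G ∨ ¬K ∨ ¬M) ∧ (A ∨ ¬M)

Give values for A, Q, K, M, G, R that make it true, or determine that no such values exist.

Case R = True:
  Clause (¬R) is falsified — contradiction.
Case R = False:
  Clause (R) is falsified — contradiction.
Both cases fail, so the formula is unsatisfiable.

The formula is unsatisfiable.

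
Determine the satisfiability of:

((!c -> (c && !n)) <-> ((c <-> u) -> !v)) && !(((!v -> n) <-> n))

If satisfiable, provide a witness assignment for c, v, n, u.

c: True, v: True, n: False, u: False

  (!c -> (c && !n)) <-> ((c <-> u) -> !v) = True
    !c -> (c && !n) = True
      !c = False
      c && !n = True
        !n = True
    (c <-> u) -> !v = True
      c <-> u = False
      !v = False
  !(((!v -> n) <-> n)) = True
    (!v -> n) <-> n = False
      !v -> n = True
        !v = False
Both conjuncts True, so the formula holds.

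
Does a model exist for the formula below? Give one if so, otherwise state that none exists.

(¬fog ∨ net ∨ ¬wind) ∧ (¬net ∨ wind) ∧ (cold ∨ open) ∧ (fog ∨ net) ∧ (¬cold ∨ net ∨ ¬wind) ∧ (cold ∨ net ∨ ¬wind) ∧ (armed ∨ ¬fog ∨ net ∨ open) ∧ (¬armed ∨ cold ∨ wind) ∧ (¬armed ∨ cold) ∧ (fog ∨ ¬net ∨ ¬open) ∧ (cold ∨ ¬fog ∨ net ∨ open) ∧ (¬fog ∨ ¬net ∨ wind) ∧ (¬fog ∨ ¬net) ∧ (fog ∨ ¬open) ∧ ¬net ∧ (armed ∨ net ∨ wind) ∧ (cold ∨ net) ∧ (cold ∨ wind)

open = True, wind = False, cold = True, fog = True, net = False, armed = True

Unit clause (¬net) forces net = False.
In (cold ∨ net) only cold is left, so cold = True.
In (fog ∨ net) only fog is left, so fog = True.
In (¬cold ∨ net ∨ ¬wind) only ¬wind is left, so wind = False.
In (armed ∨ net ∨ wind) only armed is left, so armed = True.
Set open = True.
All clauses satisfied.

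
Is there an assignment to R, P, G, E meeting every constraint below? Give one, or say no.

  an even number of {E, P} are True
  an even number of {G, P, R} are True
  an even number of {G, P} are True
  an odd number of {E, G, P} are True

R = False; P = True; G = True; E = True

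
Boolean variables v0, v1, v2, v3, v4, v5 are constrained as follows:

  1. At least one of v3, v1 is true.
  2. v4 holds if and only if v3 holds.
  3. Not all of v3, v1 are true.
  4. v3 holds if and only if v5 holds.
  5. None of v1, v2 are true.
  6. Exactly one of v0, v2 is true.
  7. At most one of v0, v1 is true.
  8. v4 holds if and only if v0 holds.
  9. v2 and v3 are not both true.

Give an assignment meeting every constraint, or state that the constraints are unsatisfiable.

v0: True, v1: False, v2: False, v3: True, v4: True, v5: True

  (1) {v3, v1}: 1 true — at least one ✓
  (2) v4=T, v3=T — same ✓
  (3) {v3, v1}: 1/2 true — not all ✓
  (4) v3=T, v5=T — same ✓
  (5) {v1, v2}: 0 true — none ✓
  (6) {v0, v2}: 1 true — exactly one ✓
  (7) {v0, v1}: 1 true — at most one ✓
  (8) v4=T, v0=T — same ✓
  (9) v2=F, v3=T — not both ✓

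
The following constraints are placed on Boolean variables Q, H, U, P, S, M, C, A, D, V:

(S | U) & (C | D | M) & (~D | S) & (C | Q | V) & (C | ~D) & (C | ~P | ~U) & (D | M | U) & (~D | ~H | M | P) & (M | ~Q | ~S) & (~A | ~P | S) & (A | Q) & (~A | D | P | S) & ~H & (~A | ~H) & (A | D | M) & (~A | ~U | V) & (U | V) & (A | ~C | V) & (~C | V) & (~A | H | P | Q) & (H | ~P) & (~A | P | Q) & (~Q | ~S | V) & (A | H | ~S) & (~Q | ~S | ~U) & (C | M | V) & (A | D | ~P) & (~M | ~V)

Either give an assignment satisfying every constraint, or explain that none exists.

Unit clause (~H) forces H = False.
In (H | ~P) only ~P is left, so P = False.
Try Q = False:
  (A | Q) forces A = True.
  clause (~A | H | P | Q) is falsified — backtrack.
So Q = True.
Try U = False:
  (S | U) forces S = True.
  (M | ~Q | ~S) forces M = True.
  (U | V) forces V = True.
  clause (~M | ~V) is falsified — backtrack.
So U = True.
  then (~Q | ~S | ~U) forces S = False.
  then (~D | S) forces D = False.
  then (~A | D | P | S) forces A = False.
  then (A | D | M) forces M = True.
  then (~M | ~V) forces V = False.
  then (A | ~C | V) forces C = False.
All clauses satisfied.

Q=T; H=F; U=T; P=F; S=F; M=T; C=F; A=F; D=F; V=F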